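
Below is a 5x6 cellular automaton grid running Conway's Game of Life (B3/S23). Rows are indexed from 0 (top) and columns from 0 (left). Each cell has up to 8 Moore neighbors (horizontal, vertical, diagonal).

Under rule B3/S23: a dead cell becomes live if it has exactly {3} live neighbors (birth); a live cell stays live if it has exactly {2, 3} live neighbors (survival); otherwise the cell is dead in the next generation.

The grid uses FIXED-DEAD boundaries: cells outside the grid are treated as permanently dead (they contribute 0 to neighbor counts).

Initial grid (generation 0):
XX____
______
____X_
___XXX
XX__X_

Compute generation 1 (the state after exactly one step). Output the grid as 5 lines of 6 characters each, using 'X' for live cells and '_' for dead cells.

Simulating step by step:
Generation 0 (given above): 9 live cells
Generation 1: 8 live cells
(generation 1 grid is the final answer)

Answer: ______
______
___XXX
___X_X
___XXX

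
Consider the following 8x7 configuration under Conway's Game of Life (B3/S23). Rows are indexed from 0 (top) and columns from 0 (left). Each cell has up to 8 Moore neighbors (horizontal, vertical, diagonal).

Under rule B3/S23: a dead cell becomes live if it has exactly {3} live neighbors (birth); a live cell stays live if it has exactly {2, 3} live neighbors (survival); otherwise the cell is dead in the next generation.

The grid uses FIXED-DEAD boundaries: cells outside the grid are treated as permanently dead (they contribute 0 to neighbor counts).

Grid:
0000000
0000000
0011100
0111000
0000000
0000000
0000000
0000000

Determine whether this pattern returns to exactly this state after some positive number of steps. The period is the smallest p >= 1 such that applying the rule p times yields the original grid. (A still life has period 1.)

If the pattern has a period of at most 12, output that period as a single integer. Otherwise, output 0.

Answer: 2

Derivation:
Simulating and comparing each generation to the original:
Gen 0 (original, given above): 6 live cells
Gen 1: 6 live cells, differs from original
Gen 2: 6 live cells, MATCHES original -> period = 2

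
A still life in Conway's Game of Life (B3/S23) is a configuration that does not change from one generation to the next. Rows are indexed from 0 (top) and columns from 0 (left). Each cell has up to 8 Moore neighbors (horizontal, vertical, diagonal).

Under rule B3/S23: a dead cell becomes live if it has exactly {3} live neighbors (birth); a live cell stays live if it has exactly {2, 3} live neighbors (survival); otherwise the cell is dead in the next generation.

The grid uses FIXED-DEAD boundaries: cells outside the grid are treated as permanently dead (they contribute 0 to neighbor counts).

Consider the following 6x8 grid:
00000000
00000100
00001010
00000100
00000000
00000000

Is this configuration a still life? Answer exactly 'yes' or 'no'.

Answer: yes

Derivation:
Compute generation 1 and compare to generation 0 (given above):
Generation 1:
00000000
00000100
00001010
00000100
00000000
00000000
The grids are IDENTICAL -> still life.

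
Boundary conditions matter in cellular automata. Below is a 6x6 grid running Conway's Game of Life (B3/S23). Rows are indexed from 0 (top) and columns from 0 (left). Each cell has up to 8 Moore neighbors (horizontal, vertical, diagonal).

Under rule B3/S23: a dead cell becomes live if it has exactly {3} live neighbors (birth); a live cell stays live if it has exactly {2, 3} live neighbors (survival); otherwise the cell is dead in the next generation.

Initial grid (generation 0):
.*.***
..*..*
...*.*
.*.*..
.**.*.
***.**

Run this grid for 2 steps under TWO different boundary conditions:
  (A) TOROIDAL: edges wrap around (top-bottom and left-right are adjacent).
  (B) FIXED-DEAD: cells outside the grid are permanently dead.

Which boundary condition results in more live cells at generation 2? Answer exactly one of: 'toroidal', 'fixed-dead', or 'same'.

Answer: fixed-dead

Derivation:
Under TOROIDAL boundary, generation 2:
......
......
*..***
******
......
......
Population = 10

Under FIXED-DEAD boundary, generation 2:
..****
..*..*
...**.
..**..
.**..*
...***
Population = 16

Comparison: toroidal=10, fixed-dead=16 -> fixed-dead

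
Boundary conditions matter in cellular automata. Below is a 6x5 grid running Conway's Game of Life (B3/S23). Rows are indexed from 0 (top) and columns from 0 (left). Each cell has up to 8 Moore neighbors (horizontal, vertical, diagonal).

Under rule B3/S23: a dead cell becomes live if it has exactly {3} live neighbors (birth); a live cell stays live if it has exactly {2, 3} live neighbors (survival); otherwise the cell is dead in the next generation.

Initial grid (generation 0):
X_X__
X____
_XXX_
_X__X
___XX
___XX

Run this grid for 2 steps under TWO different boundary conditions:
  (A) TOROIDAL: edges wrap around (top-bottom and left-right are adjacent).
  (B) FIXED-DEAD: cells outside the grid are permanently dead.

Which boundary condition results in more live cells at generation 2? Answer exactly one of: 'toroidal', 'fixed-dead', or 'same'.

Answer: toroidal

Derivation:
Under TOROIDAL boundary, generation 2:
___X_
_____
_X___
_X__X
X_XX_
X_XXX
Population = 11

Under FIXED-DEAD boundary, generation 2:
_____
X__X_
X__XX
X____
__X_X
___X_
Population = 9

Comparison: toroidal=11, fixed-dead=9 -> toroidal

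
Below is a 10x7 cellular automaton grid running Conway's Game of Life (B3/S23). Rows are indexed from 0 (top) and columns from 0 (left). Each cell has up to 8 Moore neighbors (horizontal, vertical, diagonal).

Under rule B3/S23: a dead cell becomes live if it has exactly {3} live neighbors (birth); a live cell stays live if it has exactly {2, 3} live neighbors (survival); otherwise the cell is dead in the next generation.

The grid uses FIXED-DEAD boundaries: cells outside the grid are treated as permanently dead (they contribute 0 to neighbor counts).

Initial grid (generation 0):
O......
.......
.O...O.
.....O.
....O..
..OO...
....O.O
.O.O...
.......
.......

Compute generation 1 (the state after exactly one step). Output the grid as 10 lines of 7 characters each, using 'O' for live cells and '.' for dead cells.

Answer: .......
.......
.......
....OO.
...OO..
...OOO.
....O..
.......
.......
.......

Derivation:
Simulating step by step:
Generation 0 (given above): 11 live cells
Generation 1: 8 live cells
(generation 1 grid is the final answer)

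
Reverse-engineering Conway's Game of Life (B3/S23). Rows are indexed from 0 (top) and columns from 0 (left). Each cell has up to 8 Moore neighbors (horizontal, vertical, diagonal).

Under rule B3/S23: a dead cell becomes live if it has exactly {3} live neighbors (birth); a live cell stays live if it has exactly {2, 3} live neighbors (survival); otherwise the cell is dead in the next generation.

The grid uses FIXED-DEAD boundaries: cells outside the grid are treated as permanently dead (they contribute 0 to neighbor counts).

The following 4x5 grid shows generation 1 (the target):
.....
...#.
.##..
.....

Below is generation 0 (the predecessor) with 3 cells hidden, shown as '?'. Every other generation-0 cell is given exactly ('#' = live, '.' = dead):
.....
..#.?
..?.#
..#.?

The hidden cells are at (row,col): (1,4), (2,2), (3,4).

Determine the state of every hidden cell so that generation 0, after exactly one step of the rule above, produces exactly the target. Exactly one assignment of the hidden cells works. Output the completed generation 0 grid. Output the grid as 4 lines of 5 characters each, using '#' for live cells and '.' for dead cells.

Hidden generation-0 cells (in order): (1,4), (2,2), (3,4).
A hidden cell only influences target cells in its own 3x3 neighborhood. Try each of the 2^3 = 8 assignments, step the completed generation 0 forward once under B3/S23, and compare with the target:
  (1,4)=. (2,2)=. (3,4)=. -> step gives (1,3)='.' but target has '#' -> reject
  (1,4)=. (2,2)=. (3,4)=# -> step gives (1,3)='.' but target has '#' -> reject
  (1,4)=. (2,2)=# (3,4)=. -> step gives (3,3)='#' but target has '.' -> reject
  (1,4)=. (2,2)=# (3,4)=# -> step reproduces the target at every cell -> ACCEPT
  (1,4)=# (2,2)=. (3,4)=. -> step gives (2,1)='.' but target has '#' -> reject
  (1,4)=# (2,2)=. (3,4)=# -> step gives (2,1)='.' but target has '#' -> reject
  (1,4)=# (2,2)=# (3,4)=. -> step gives (1,3)='.' but target has '#' -> reject
  (1,4)=# (2,2)=# (3,4)=# -> step gives (1,3)='.' but target has '#' -> reject
Unique solution: (1,4)=dead, (2,2)=live, (3,4)=live.
Check: live-neighbor counts of every cell in the completed generation 0:
01110
02131
03251
02141
Applying B3/S23 to generation 0 with these counts gives:
.....
...#.
.##..
.....
which matches the target exactly.

Answer: .....
..#..
..#.#
..#.#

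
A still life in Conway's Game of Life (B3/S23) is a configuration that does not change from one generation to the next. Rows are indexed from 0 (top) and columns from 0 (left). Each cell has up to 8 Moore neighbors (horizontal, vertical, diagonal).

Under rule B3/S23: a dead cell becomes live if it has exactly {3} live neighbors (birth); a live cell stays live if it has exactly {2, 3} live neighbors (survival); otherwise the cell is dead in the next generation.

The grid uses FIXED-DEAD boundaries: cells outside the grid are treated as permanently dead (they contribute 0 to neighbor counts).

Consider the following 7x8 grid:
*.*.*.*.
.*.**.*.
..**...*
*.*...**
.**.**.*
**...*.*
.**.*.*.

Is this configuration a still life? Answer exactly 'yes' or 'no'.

Compute generation 1 and compare to generation 0 (given above):
Generation 1:
.**.*...
.*..*.**
....**.*
....**.*
..****.*
*......*
***..**.
Cell (0,0) differs: gen0=1 vs gen1=0 -> NOT a still life.

Answer: no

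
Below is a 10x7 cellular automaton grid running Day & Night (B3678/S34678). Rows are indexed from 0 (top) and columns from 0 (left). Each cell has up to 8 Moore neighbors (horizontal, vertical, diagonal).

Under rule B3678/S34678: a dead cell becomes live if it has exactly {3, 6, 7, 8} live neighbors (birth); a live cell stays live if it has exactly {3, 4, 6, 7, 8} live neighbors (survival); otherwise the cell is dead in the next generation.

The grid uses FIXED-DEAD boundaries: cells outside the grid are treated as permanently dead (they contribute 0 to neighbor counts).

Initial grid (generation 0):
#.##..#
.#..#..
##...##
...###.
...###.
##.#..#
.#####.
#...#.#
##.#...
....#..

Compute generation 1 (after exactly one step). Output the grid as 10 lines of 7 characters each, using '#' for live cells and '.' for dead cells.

Answer: .#.....
.#.#..#
..##.#.
..###..
...####
.##.#..
.######
#...#..
....##.
.......

Derivation:
Simulating step by step:
Generation 0 (given above): 32 live cells
Generation 1: 27 live cells
(generation 1 grid is the final answer)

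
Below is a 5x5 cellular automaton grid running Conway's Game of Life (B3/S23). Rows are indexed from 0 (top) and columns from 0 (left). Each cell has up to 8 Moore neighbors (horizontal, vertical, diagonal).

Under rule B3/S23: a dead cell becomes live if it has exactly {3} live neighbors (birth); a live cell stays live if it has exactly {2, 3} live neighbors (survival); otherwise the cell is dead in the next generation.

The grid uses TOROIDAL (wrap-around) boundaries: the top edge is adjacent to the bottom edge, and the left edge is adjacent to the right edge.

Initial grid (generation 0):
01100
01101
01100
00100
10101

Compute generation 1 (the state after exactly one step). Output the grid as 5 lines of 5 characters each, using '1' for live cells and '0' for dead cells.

Simulating step by step:
Generation 0 (given above): 11 live cells
Generation 1: 6 live cells
(generation 1 grid is the final answer)

Answer: 00001
00000
10000
10100
10100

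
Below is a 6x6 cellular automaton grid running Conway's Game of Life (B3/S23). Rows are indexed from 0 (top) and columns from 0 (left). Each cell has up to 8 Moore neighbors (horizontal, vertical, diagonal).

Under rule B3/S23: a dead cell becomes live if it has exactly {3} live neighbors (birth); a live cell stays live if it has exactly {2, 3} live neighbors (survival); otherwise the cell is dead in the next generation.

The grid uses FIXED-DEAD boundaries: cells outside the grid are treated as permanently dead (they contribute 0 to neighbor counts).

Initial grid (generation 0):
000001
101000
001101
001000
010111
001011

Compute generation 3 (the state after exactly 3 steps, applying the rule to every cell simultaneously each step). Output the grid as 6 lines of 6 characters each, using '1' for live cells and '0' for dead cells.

Simulating step by step:
Generation 0 (given above): 14 live cells
Generation 1: 12 live cells
000000
011110
001100
010001
010001
001001
Generation 2: 10 live cells
001100
010010
000000
010010
011011
000000
Generation 3: 14 live cells
(generation 3 grid is the final answer)

Answer: 001100
001100
000000
011111
011111
000000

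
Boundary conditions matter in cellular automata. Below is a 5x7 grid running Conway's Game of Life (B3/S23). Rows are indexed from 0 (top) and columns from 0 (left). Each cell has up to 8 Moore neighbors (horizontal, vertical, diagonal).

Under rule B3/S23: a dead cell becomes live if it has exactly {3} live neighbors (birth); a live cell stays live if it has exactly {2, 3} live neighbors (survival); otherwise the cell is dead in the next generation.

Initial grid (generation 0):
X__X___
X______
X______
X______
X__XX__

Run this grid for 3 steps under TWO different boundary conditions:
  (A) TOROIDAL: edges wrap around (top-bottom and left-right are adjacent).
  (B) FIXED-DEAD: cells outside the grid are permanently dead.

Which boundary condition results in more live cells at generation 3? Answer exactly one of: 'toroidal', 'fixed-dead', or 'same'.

Under TOROIDAL boundary, generation 3:
___XX__
___XX__
_______
___XX__
___XX__
Population = 8

Under FIXED-DEAD boundary, generation 3:
_______
_X_____
__X____
_X_____
_______
Population = 3

Comparison: toroidal=8, fixed-dead=3 -> toroidal

Answer: toroidal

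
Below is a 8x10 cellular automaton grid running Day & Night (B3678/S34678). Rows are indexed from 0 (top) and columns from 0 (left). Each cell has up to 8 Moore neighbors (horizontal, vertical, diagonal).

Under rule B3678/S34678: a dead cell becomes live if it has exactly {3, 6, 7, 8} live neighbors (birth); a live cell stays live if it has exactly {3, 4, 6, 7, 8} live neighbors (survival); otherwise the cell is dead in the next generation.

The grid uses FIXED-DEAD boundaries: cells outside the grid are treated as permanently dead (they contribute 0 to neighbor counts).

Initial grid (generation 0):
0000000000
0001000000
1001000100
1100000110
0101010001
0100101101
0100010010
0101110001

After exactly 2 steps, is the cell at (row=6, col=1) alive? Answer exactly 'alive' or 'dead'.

Answer: alive

Derivation:
Simulating step by step:
Generation 0 (given above): 25 live cells
Generation 1: 21 live cells
0000000000
0000000000
0110000010
1100101010
0100100000
1000101000
1001010111
0010100000
Generation 2: 22 live cells
0000000000
0000000000
1100000100
1101010100
0101000100
0101100110
0101011000
0001000010

Cell (6,1) at generation 2: 1 -> alive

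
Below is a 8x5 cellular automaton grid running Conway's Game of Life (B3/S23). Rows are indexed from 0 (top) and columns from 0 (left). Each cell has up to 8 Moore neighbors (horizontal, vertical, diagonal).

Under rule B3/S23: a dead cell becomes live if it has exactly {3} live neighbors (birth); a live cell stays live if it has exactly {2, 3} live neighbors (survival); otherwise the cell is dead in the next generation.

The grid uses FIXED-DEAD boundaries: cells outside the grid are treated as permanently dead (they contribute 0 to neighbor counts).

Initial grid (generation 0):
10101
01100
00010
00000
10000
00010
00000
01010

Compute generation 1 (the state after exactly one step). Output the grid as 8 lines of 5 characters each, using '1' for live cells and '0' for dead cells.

Simulating step by step:
Generation 0 (given above): 10 live cells
Generation 1: 6 live cells
(generation 1 grid is the final answer)

Answer: 00110
01100
00100
00000
00000
00000
00100
00000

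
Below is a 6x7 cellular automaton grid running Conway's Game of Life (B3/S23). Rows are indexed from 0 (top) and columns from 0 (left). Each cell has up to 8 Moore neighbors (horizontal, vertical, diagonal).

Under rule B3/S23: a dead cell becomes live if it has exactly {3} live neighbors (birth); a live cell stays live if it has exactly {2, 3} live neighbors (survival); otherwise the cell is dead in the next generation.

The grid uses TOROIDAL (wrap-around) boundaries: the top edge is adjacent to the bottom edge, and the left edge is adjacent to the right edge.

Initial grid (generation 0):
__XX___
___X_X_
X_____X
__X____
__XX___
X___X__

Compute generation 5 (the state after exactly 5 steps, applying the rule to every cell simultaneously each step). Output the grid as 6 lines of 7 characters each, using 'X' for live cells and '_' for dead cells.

Answer: ____X__
_______
_______
_______
_X_____
_______

Derivation:
Simulating step by step:
Generation 0 (given above): 11 live cells
Generation 1: 15 live cells
__XX___
__XXX_X
______X
_XXX___
_XXX___
_X__X__
Generation 2: 16 live cells
_X___X_
__X_XX_
XX__XX_
XX_X___
X___X__
_X__X__
Generation 3: 20 live cells
_XXX_X_
X_XX___
X____X_
__XX_X_
X_XXX__
XX__XX_
Generation 4: 8 live cells
_____X_
X__X___
_______
__X__X_
X______
X____X_
Generation 5: 2 live cells
(generation 5 grid is the final answer)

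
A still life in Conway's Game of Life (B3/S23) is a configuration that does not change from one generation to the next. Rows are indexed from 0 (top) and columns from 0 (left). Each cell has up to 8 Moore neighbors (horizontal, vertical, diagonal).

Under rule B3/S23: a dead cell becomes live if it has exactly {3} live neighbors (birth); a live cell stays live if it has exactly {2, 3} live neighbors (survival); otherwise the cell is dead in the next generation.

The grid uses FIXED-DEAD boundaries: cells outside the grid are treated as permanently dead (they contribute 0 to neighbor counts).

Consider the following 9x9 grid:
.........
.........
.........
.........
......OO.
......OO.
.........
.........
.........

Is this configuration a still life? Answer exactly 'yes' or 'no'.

Compute generation 1 and compare to generation 0 (given above):
Generation 1:
.........
.........
.........
.........
......OO.
......OO.
.........
.........
.........
The grids are IDENTICAL -> still life.

Answer: yes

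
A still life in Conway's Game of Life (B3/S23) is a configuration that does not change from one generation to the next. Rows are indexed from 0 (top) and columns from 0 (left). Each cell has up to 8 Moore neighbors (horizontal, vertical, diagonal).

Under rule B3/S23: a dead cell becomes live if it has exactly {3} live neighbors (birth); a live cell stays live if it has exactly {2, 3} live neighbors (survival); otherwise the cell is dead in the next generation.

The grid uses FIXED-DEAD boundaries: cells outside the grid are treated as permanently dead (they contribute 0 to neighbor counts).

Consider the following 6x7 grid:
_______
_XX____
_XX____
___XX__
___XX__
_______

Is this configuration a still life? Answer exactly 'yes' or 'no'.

Compute generation 1 and compare to generation 0 (given above):
Generation 1:
_______
_XX____
_X_____
____X__
___XX__
_______
Cell (2,2) differs: gen0=1 vs gen1=0 -> NOT a still life.

Answer: no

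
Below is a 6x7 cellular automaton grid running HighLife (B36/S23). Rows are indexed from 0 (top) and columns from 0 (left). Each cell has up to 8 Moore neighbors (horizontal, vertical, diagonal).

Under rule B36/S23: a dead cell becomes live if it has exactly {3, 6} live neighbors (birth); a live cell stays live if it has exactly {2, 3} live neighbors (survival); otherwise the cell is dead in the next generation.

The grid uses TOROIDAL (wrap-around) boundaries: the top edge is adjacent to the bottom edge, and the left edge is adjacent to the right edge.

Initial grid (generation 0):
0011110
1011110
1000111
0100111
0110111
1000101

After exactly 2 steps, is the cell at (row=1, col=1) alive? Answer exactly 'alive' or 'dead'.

Simulating step by step:
Generation 0 (given above): 25 live cells
Generation 1: 14 live cells
1010000
1010001
0010000
1110000
1110000
1001000
Generation 2: 19 live cells
1011000
1011001
0111001
1001000
0001001
1101001

Cell (1,1) at generation 2: 0 -> dead

Answer: dead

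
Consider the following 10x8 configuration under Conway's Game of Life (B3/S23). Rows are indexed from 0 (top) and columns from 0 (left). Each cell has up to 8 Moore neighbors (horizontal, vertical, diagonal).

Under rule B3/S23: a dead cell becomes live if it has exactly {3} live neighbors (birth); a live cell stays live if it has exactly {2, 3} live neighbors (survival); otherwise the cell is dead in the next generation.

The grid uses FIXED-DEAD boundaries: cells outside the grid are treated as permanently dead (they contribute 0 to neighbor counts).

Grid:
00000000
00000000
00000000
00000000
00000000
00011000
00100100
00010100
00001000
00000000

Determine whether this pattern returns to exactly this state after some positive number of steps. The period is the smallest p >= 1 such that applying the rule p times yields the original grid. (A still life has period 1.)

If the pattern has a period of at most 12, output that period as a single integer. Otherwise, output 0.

Answer: 1

Derivation:
Simulating and comparing each generation to the original:
Gen 0 (original, given above): 7 live cells
Gen 1: 7 live cells, MATCHES original -> period = 1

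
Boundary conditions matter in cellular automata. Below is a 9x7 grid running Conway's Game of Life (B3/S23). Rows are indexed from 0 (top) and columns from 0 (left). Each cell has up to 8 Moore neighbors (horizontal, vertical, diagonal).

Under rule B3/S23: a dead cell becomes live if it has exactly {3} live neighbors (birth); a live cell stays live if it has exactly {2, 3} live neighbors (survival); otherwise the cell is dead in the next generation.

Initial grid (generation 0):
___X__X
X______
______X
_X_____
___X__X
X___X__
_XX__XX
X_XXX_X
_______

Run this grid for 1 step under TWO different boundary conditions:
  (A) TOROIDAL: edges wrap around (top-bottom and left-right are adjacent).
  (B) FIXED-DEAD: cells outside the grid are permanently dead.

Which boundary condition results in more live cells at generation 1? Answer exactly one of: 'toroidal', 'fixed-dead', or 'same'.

Under TOROIDAL boundary, generation 1:
_______
X_____X
X______
X______
X______
XXXXX__
__X____
X_XXX_X
X_X_XXX
Population = 21

Under FIXED-DEAD boundary, generation 1:
_______
_______
_______
_______
_______
_XXXX_X
X_X___X
__XXX_X
___X___
Population = 13

Comparison: toroidal=21, fixed-dead=13 -> toroidal

Answer: toroidal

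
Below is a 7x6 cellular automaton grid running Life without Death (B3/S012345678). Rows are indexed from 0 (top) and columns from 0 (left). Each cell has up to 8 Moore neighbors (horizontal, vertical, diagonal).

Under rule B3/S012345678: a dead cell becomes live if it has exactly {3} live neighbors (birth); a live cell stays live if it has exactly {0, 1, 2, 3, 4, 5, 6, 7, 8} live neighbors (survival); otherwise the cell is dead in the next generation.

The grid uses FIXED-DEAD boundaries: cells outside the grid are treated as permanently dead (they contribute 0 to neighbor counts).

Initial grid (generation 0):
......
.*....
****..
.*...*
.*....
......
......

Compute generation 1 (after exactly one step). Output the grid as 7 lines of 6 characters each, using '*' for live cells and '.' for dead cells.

Simulating step by step:
Generation 0 (given above): 8 live cells
Generation 1: 9 live cells
(generation 1 grid is the final answer)

Answer: ......
**....
****..
.*...*
.*....
......
......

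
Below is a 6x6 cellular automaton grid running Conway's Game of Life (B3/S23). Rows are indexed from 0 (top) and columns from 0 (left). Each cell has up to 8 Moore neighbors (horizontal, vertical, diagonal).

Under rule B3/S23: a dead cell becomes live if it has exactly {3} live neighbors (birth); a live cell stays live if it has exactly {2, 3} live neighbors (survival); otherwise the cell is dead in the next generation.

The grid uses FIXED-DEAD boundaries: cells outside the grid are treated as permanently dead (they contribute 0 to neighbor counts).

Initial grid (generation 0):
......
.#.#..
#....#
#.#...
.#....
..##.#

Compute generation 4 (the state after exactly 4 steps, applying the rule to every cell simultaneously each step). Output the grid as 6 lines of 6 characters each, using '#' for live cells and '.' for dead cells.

Simulating step by step:
Generation 0 (given above): 10 live cells
Generation 1: 6 live cells
......
......
#.#...
#.....
.#.#..
..#...
Generation 2: 6 live cells
......
......
.#....
#.#...
.##...
..#...
Generation 3: 7 live cells
......
......
.#....
#.#...
..##..
.##...
Generation 4: 7 live cells
(generation 4 grid is the final answer)

Answer: ......
......
.#....
..##..
...#..
.###..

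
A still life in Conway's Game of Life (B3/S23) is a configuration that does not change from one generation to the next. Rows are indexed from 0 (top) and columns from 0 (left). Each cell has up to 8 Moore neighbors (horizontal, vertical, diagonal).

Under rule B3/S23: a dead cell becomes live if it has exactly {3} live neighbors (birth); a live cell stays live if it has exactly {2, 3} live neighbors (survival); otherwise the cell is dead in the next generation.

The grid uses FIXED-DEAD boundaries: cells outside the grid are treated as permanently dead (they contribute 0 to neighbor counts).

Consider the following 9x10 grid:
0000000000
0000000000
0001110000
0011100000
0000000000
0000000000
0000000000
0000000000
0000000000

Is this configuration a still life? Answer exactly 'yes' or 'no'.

Answer: no

Derivation:
Compute generation 1 and compare to generation 0 (given above):
Generation 1:
0000000000
0000100000
0010010000
0010010000
0001000000
0000000000
0000000000
0000000000
0000000000
Cell (1,4) differs: gen0=0 vs gen1=1 -> NOT a still life.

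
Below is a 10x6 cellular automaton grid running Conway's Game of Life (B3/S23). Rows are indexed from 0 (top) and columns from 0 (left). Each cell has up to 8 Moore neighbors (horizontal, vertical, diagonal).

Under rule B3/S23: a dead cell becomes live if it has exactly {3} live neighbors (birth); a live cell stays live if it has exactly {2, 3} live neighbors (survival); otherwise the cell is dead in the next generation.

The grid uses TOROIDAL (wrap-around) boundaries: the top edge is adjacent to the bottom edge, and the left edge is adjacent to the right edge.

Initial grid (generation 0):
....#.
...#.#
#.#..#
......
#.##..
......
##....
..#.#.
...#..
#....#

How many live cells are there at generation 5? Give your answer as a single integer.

Answer: 17

Derivation:
Simulating step by step:
Generation 0 (given above): 16 live cells
Generation 1: 23 live cells
#...#.
#..#.#
#...##
#.##.#
......
#.#...
.#....
.###..
...###
....##
Generation 2: 21 live cells
#..#..
.#.#..
..#...
##.#..
#.##.#
.#....
#..#..
##.#..
#....#
#.....
Generation 3: 25 live cells
###...
.#.#..
#..#..
#..###
...###
.#.###
#.....
.##.#.
.....#
##....
Generation 4: 16 live cells
......
...#..
##.#..
#.#...
......
..##..
#.....
##...#
..#..#
..#..#
Generation 5: 17 live cells
......
..#...
##.#..
#.#...
.###..
......
#.#..#
.#...#
..#.##
......
Population at generation 5: 17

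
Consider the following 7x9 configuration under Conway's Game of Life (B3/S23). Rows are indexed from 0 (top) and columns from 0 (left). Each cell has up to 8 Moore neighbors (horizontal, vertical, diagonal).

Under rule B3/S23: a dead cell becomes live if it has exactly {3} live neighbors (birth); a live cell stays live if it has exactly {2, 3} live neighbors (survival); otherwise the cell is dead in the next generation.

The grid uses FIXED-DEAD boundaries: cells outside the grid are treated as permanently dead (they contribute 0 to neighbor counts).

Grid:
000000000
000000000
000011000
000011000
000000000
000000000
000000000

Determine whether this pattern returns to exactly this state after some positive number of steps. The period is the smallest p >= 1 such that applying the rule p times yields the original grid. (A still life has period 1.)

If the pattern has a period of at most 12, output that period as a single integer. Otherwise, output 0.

Answer: 1

Derivation:
Simulating and comparing each generation to the original:
Gen 0 (original, given above): 4 live cells
Gen 1: 4 live cells, MATCHES original -> period = 1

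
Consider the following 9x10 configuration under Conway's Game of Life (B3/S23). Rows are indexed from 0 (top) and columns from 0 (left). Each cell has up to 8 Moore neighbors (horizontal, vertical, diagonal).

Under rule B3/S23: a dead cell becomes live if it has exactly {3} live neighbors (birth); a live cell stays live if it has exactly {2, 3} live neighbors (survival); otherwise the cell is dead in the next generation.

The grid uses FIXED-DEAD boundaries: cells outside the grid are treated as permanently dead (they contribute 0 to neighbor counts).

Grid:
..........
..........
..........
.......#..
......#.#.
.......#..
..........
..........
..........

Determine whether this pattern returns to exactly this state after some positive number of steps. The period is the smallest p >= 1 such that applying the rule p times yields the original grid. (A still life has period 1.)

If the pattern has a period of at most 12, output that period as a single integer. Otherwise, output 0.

Answer: 1

Derivation:
Simulating and comparing each generation to the original:
Gen 0 (original, given above): 4 live cells
Gen 1: 4 live cells, MATCHES original -> period = 1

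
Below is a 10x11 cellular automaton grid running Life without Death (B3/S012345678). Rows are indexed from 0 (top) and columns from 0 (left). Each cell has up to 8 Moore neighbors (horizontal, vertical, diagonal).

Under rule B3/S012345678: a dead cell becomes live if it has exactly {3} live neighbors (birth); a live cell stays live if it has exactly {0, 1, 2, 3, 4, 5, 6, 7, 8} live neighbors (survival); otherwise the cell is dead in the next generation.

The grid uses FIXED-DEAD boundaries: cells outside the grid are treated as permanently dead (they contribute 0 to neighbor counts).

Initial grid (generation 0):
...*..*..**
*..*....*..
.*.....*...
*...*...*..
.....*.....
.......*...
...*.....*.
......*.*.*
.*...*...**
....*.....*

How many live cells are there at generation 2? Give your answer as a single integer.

Answer: 44

Derivation:
Simulating step by step:
Generation 0 (given above): 25 live cells
Generation 1: 33 live cells
...*..*..**
*.**...***.
**.....**..
*...*...*..
.....*.....
.......*...
...*...***.
......*.*.*
.*...*...**
....*....**
Generation 2: 44 live cells
..**..**.**
*.**..*****
****...**..
**..*..**..
.....*.....
......**...
...*..****.
......*.*.*
.*...*..***
....*....**
Population at generation 2: 44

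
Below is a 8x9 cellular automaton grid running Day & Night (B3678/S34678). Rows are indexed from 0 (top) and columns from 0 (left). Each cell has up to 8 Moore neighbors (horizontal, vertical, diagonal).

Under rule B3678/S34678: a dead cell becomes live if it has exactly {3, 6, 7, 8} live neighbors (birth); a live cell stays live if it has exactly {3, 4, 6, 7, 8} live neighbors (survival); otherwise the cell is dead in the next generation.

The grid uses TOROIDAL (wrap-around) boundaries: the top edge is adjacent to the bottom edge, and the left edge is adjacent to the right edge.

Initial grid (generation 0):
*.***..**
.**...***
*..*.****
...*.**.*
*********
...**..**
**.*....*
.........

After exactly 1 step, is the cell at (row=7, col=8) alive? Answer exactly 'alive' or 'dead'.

Simulating step by step:
Generation 0 (given above): 38 live cells
Generation 1: 37 live cells
*.**..***
***....**
**...***.
*..******
*.*.*..*.
*.*.....*
*.*.*..**
....*..*.

Cell (7,8) at generation 1: 0 -> dead

Answer: dead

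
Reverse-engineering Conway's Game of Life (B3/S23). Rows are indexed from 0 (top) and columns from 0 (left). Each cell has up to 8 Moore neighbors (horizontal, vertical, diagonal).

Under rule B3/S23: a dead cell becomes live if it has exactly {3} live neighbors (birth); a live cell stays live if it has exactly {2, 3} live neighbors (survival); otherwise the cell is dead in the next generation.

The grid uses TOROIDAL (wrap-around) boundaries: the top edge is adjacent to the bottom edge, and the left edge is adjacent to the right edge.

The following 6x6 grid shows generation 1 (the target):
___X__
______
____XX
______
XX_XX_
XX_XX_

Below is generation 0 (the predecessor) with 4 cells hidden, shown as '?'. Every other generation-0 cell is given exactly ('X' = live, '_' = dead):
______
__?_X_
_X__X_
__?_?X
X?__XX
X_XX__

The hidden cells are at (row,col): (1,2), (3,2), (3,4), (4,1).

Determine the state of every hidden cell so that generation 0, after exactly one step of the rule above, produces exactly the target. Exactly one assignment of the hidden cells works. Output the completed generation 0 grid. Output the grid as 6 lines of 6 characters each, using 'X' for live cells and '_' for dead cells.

Hidden generation-0 cells (in order): (1,2), (3,2), (3,4), (4,1).
A hidden cell only influences target cells in its own 3x3 neighborhood. Try each of the 2^4 = 16 assignments, step the completed generation 0 forward once under B3/S23, and compare with the target:
  (1,2)=_ (3,2)=_ (3,4)=_ (4,1)=_ -> step reproduces the target at every cell -> ACCEPT
  (1,2)=_ (3,2)=_ (3,4)=_ (4,1)=X -> step gives (3,1)='X' but target has '_' -> reject
  (1,2)=_ (3,2)=_ (3,4)=X (4,1)=_ -> step gives (2,3)='X' but target has '_' -> reject
  (1,2)=_ (3,2)=_ (3,4)=X (4,1)=X -> step gives (2,3)='X' but target has '_' -> reject
  (1,2)=_ (3,2)=X (3,4)=_ (4,1)=_ -> step gives (2,3)='X' but target has '_' -> reject
  (1,2)=_ (3,2)=X (3,4)=_ (4,1)=X -> step gives (2,3)='X' but target has '_' -> reject
  (1,2)=_ (3,2)=X (3,4)=X (4,1)=_ -> step gives (2,5)='_' but target has 'X' -> reject
  (1,2)=_ (3,2)=X (3,4)=X (4,1)=X -> step gives (2,5)='_' but target has 'X' -> reject
  (1,2)=X (3,2)=_ (3,4)=_ (4,1)=_ -> step gives (0,1)='X' but target has '_' -> reject
  (1,2)=X (3,2)=_ (3,4)=_ (4,1)=X -> step gives (0,1)='X' but target has '_' -> reject
  (1,2)=X (3,2)=_ (3,4)=X (4,1)=_ -> step gives (0,1)='X' but target has '_' -> reject
  (1,2)=X (3,2)=_ (3,4)=X (4,1)=X -> step gives (0,1)='X' but target has '_' -> reject
  (1,2)=X (3,2)=X (3,4)=_ (4,1)=_ -> step gives (0,1)='X' but target has '_' -> reject
  (1,2)=X (3,2)=X (3,4)=_ (4,1)=X -> step gives (0,1)='X' but target has '_' -> reject
  (1,2)=X (3,2)=X (3,4)=X (4,1)=_ -> step gives (0,1)='X' but target has '_' -> reject
  (1,2)=X (3,2)=X (3,4)=X (4,1)=X -> step gives (0,1)='X' but target has '_' -> reject
Unique solution: (1,2)=dead, (3,2)=dead, (3,4)=dead, (4,1)=dead.
Check: live-neighbor counts of every cell in the completed generation 0:
122322
111212
201223
421244
332334
231234
Applying B3/S23 to generation 0 with these counts gives:
___X__
______
____XX
______
XX_XX_
XX_XX_
which matches the target exactly.

Answer: ______
____X_
_X__X_
_____X
X___XX
X_XX__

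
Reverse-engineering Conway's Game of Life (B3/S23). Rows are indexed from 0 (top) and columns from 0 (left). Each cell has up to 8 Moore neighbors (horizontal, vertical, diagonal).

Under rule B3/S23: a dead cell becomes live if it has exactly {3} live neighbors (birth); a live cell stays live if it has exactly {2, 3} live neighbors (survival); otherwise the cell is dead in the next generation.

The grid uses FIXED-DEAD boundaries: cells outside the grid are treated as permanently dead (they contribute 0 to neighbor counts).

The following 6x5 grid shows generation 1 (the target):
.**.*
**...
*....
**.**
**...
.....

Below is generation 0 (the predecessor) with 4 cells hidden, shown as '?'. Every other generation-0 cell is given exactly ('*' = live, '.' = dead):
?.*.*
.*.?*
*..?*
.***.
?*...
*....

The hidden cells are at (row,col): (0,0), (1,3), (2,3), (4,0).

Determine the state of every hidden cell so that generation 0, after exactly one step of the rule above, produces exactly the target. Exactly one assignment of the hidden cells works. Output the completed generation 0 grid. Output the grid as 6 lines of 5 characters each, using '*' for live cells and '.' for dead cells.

Answer: *.*.*
.*.**
*..**
.***.
.*...
*....

Derivation:
Hidden generation-0 cells (in order): (0,0), (1,3), (2,3), (4,0).
A hidden cell only influences target cells in its own 3x3 neighborhood. Try each of the 2^4 = 16 assignments, step the completed generation 0 forward once under B3/S23, and compare with the target:
  (0,0)=. (1,3)=. (2,3)=. (4,0)=. -> step gives (0,1)='.' but target has '*' -> reject
  (0,0)=. (1,3)=. (2,3)=. (4,0)=* -> step gives (0,1)='.' but target has '*' -> reject
  (0,0)=. (1,3)=. (2,3)=* (4,0)=. -> step gives (0,1)='.' but target has '*' -> reject
  (0,0)=. (1,3)=. (2,3)=* (4,0)=* -> step gives (0,1)='.' but target has '*' -> reject
  (0,0)=. (1,3)=* (2,3)=. (4,0)=. -> step gives (0,1)='.' but target has '*' -> reject
  (0,0)=. (1,3)=* (2,3)=. (4,0)=* -> step gives (0,1)='.' but target has '*' -> reject
  (0,0)=. (1,3)=* (2,3)=* (4,0)=. -> step gives (0,1)='.' but target has '*' -> reject
  (0,0)=. (1,3)=* (2,3)=* (4,0)=* -> step gives (0,1)='.' but target has '*' -> reject
  (0,0)=* (1,3)=. (2,3)=. (4,0)=. -> step gives (0,2)='.' but target has '*' -> reject
  (0,0)=* (1,3)=. (2,3)=. (4,0)=* -> step gives (0,2)='.' but target has '*' -> reject
  (0,0)=* (1,3)=. (2,3)=* (4,0)=. -> step gives (0,2)='.' but target has '*' -> reject
  (0,0)=* (1,3)=. (2,3)=* (4,0)=* -> step gives (0,2)='.' but target has '*' -> reject
  (0,0)=* (1,3)=* (2,3)=. (4,0)=. -> step gives (1,2)='*' but target has '.' -> reject
  (0,0)=* (1,3)=* (2,3)=. (4,0)=* -> step gives (1,2)='*' but target has '.' -> reject
  (0,0)=* (1,3)=* (2,3)=* (4,0)=. -> step reproduces the target at every cell -> ACCEPT
  (0,0)=* (1,3)=* (2,3)=* (4,0)=* -> step gives (3,0)='.' but target has '*' -> reject
Unique solution: (0,0)=live, (1,3)=live, (2,3)=live, (4,0)=dead.
Check: live-neighbor counts of every cell in the completed generation 0:
13242
33454
24654
33433
33421
12100
Applying B3/S23 to generation 0 with these counts gives:
.**.*
**...
*....
**.**
**...
.....
which matches the target exactly.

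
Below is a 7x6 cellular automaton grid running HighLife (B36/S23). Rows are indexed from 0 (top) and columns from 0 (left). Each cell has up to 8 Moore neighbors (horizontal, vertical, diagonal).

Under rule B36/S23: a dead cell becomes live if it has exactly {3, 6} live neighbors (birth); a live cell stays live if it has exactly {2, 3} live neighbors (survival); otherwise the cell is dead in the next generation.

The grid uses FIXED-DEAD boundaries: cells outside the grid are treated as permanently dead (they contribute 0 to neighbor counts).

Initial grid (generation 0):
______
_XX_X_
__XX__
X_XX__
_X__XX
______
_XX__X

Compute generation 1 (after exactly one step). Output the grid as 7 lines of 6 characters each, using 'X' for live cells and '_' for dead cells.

Answer: ______
_XX___
____X_
______
_XXXX_
_XX_XX
______

Derivation:
Simulating step by step:
Generation 0 (given above): 14 live cells
Generation 1: 11 live cells
(generation 1 grid is the final answer)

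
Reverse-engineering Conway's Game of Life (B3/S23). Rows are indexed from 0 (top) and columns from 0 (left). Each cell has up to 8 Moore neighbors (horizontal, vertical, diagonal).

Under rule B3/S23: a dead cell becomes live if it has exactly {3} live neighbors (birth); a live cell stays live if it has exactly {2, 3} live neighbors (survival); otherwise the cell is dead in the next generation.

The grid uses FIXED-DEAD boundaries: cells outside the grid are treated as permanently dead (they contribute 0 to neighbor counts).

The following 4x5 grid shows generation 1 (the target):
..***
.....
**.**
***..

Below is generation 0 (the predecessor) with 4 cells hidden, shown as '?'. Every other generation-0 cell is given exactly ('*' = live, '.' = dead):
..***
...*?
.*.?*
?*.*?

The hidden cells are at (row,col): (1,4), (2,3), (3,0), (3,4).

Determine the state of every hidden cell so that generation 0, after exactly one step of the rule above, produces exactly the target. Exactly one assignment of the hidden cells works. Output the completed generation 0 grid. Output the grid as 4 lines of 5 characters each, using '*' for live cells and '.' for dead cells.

Hidden generation-0 cells (in order): (1,4), (2,3), (3,0), (3,4).
A hidden cell only influences target cells in its own 3x3 neighborhood. Try each of the 2^4 = 16 assignments, step the completed generation 0 forward once under B3/S23, and compare with the target:
  (1,4)=. (2,3)=. (3,0)=. (3,4)=. -> step gives (2,0)='.' but target has '*' -> reject
  (1,4)=. (2,3)=. (3,0)=. (3,4)=* -> step gives (2,0)='.' but target has '*' -> reject
  (1,4)=. (2,3)=. (3,0)=* (3,4)=. -> step reproduces the target at every cell -> ACCEPT
  (1,4)=. (2,3)=. (3,0)=* (3,4)=* -> step gives (2,3)='.' but target has '*' -> reject
  (1,4)=. (2,3)=* (3,0)=. (3,4)=. -> step gives (2,0)='.' but target has '*' -> reject
  (1,4)=. (2,3)=* (3,0)=. (3,4)=* -> step gives (2,0)='.' but target has '*' -> reject
  (1,4)=. (2,3)=* (3,0)=* (3,4)=. -> step gives (3,2)='.' but target has '*' -> reject
  (1,4)=. (2,3)=* (3,0)=* (3,4)=* -> step gives (2,3)='.' but target has '*' -> reject
  (1,4)=* (2,3)=. (3,0)=. (3,4)=. -> step gives (0,3)='.' but target has '*' -> reject
  (1,4)=* (2,3)=. (3,0)=. (3,4)=* -> step gives (0,3)='.' but target has '*' -> reject
  (1,4)=* (2,3)=. (3,0)=* (3,4)=. -> step gives (0,3)='.' but target has '*' -> reject
  (1,4)=* (2,3)=. (3,0)=* (3,4)=* -> step gives (0,3)='.' but target has '*' -> reject
  (1,4)=* (2,3)=* (3,0)=. (3,4)=. -> step gives (0,3)='.' but target has '*' -> reject
  (1,4)=* (2,3)=* (3,0)=. (3,4)=* -> step gives (0,3)='.' but target has '*' -> reject
  (1,4)=* (2,3)=* (3,0)=* (3,4)=. -> step gives (0,3)='.' but target has '*' -> reject
  (1,4)=* (2,3)=* (3,0)=* (3,4)=* -> step gives (0,3)='.' but target has '*' -> reject
Unique solution: (1,4)=dead, (2,3)=dead, (3,0)=live, (3,4)=dead.
Check: live-neighbor counts of every cell in the completed generation 0:
01232
12444
32432
22312
Applying B3/S23 to generation 0 with these counts gives:
..***
.....
**.**
***..
which matches the target exactly.

Answer: ..***
...*.
.*..*
**.*.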